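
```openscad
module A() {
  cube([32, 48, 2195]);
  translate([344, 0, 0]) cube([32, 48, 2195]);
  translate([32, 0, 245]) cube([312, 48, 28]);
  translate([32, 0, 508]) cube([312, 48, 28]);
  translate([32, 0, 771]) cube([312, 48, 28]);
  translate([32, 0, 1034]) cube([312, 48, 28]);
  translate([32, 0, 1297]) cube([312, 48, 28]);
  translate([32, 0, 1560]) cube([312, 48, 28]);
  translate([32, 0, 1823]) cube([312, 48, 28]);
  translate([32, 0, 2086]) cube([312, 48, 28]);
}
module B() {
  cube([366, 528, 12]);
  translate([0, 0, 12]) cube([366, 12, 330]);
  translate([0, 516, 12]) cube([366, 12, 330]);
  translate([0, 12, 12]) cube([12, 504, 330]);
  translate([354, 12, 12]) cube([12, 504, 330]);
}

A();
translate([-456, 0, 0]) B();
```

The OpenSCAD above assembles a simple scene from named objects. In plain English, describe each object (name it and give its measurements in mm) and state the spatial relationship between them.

A is a straight ladder. Two 32×48 mm vertical rails, 2195 mm tall, stand 376 mm apart (outside-to-outside) with their front faces coplanar on the −y side. 8 rungs, each 48 mm deep and 28 mm tall, span between the inner faces of the rails, front faces flush with the rails. The lowest rung's underside is at z = 245 mm and rungs are spaced 263 mm apart (underside to underside).

B is an open-topped rectangular box: outside dimensions 366×528×342 mm, with a uniform wall and base thickness of 12 mm. The base is a full 366×528 slab on the floor; four walls sit on top of the base. The front and back walls (the −y and +y sides) span the full width; the two side walls fit between them.

The open box is on the floor beside the ladder on its −x side.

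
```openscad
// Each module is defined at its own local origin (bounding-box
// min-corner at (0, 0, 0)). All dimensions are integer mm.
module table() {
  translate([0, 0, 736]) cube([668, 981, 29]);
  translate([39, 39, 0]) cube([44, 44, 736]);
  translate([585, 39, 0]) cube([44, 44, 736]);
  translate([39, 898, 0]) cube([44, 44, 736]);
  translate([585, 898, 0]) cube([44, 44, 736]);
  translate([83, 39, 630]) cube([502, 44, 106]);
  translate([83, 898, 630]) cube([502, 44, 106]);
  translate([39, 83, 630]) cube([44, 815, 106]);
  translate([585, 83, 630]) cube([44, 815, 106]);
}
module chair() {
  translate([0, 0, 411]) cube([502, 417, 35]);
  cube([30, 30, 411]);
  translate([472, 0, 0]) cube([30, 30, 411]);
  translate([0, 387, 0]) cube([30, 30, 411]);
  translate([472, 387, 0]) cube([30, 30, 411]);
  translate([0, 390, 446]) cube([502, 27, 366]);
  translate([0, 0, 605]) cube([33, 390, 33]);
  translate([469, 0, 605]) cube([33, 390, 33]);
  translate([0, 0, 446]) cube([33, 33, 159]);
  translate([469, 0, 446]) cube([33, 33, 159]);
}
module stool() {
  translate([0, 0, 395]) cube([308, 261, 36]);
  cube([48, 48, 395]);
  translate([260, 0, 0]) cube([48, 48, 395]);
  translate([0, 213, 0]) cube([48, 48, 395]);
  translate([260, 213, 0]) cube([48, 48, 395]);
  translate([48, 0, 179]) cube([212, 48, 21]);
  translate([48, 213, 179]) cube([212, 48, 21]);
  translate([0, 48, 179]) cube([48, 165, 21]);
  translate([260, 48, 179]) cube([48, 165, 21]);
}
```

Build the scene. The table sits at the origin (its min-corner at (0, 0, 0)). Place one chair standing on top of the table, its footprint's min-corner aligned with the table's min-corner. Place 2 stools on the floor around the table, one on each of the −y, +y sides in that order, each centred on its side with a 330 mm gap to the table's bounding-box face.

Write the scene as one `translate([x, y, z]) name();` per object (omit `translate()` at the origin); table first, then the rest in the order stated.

table();
translate([0, 0, 765]) chair();
translate([180, -591, 0]) stool();
translate([180, 1311, 0]) stool();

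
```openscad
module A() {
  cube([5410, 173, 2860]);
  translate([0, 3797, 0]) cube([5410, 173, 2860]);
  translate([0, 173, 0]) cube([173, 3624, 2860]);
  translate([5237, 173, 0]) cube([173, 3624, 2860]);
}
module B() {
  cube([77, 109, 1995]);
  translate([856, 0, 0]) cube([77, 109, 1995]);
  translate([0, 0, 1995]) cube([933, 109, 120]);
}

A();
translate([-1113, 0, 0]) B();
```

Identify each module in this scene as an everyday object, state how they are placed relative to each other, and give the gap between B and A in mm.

A is a house frame. B is a door frame. The door frame is on the floor beside the house frame on its −x side. The gap between the door frame and the house frame is 180 mm.

The door frame's nearest face is 180 mm from the house frame's −x face.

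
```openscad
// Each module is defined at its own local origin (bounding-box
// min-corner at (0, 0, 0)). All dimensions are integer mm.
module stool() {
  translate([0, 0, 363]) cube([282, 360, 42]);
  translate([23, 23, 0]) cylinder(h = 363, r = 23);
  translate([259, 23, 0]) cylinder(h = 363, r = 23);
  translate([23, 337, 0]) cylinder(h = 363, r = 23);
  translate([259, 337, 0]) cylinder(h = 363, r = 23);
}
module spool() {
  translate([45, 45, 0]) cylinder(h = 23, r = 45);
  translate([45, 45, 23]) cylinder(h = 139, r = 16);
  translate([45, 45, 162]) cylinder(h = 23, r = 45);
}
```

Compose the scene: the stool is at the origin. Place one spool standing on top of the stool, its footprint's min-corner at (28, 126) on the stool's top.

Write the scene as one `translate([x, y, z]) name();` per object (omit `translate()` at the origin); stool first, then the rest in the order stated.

stool();
translate([28, 126, 405]) spool();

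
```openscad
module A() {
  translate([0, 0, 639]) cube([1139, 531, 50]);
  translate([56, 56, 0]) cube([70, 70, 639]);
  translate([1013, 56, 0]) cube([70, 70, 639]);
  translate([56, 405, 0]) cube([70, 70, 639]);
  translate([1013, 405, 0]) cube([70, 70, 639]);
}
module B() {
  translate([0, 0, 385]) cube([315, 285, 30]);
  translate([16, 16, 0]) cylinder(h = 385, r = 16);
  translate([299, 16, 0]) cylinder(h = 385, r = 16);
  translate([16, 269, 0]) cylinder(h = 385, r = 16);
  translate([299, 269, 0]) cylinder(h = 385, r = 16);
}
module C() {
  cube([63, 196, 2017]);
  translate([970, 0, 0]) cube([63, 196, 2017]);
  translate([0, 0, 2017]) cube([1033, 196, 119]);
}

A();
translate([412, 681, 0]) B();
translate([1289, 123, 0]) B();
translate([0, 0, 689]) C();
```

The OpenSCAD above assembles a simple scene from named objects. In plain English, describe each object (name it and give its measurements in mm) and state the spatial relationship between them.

A is a table: top 1139 mm (x) × 531 mm (y), 50 mm thick, upper face at z = 689 mm, on four 70×70 mm square legs, each inset 56 mm from the nearest pair of top edges, running from z = 0 to the bottom of the top.

B is a four-legged stool. The seat is 315×285 mm, 30 mm thick, top at z = 415 mm. It stands on four round legs, each 32 mm in diameter, from z = 0 to the seat underside, each leg's axis is inset half a diameter from the nearest pair of seat edges (so the leg's bounding box is flush with the corner).

C is a rectangular door frame: two vertical jambs of 63×196 mm section, 2017 mm tall, with a clear opening 907 mm wide between their inner faces. A header 119 mm tall and 196 mm deep lies on top of the jambs and spans the full outside width.

Two stools sit around the table at the +y, +x sides. The door frame is on top of the table.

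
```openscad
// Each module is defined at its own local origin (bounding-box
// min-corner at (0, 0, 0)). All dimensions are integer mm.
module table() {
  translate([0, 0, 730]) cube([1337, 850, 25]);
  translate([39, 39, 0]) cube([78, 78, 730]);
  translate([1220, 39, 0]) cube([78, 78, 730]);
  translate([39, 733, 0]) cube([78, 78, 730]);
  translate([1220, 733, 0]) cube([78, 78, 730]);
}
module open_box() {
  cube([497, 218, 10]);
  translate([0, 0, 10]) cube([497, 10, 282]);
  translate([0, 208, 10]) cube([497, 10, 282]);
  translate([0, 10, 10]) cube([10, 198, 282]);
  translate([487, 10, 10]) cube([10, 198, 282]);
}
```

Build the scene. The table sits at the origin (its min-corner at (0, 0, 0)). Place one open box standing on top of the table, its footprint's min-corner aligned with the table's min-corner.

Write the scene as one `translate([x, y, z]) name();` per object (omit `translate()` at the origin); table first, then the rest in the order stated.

table();
translate([0, 0, 755]) open_box();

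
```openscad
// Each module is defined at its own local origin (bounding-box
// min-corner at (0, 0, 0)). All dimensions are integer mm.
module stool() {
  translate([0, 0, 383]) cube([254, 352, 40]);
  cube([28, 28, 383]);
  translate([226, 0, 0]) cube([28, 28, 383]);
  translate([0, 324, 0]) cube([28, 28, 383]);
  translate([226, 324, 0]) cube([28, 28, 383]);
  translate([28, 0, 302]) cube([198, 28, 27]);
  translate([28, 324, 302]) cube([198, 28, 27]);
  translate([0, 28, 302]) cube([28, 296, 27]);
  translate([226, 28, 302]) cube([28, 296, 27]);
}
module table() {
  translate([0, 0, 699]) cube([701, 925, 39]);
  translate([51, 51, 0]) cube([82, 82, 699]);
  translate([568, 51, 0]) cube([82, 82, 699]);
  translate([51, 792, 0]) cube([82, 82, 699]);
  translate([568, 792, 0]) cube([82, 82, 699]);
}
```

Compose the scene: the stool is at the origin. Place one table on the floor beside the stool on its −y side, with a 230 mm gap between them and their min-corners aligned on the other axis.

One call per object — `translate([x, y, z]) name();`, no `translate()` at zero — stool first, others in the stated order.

stool();
translate([0, -1155, 0]) table();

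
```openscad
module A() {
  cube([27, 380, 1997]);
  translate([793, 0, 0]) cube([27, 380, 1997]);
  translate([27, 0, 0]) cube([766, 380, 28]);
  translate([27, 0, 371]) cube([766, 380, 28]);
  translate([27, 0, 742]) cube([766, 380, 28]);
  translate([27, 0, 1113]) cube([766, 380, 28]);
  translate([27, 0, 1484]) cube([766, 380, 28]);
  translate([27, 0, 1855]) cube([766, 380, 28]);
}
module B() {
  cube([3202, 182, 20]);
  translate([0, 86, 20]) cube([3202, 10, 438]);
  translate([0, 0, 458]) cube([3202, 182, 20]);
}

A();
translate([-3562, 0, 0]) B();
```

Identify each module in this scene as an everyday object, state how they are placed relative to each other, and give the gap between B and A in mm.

The I-beam's nearest face is 360 mm from the bookshelf's −x face.

A is a bookshelf. B is an I-beam. The I-beam is on the floor beside the bookshelf on its −x side. The gap between the I-beam and the bookshelf is 360 mm.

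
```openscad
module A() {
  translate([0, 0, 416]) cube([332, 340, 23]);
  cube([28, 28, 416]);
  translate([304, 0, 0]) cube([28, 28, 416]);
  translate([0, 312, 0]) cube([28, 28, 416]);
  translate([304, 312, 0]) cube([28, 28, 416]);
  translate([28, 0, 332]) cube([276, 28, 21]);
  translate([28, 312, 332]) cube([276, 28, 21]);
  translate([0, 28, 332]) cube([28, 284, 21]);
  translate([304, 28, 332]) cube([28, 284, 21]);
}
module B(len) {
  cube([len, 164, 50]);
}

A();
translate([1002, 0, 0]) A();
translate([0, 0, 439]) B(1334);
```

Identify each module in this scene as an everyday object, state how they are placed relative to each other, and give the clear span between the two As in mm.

A is a stool. B is a beam. A beam spans the tops of two stools. The clear span between the two stools is 670 mm.

Second stool starts at x = 1002; first ends at x = 332; clear span = 1002 − 332 = 670 mm.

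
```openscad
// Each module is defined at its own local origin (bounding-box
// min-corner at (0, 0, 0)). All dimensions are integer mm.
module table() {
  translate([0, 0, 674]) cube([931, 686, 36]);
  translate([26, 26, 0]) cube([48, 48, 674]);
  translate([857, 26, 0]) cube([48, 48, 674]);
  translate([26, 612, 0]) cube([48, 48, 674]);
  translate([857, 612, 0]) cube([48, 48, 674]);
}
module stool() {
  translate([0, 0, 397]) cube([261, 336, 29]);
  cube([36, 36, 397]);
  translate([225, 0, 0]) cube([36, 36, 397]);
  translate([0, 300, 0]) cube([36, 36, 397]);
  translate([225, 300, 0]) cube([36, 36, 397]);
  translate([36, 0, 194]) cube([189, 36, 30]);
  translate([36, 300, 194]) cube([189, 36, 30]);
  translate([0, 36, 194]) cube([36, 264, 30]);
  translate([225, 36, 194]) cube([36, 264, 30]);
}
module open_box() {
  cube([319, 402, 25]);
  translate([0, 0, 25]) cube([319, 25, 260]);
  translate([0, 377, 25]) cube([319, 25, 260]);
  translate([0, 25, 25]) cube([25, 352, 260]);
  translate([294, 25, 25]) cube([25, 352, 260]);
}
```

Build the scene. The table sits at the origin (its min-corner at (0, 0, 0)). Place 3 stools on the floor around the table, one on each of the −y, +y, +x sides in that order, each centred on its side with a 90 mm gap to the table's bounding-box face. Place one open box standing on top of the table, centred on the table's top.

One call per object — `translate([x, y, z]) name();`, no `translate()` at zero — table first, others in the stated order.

table();
translate([335, -426, 0]) stool();
translate([335, 776, 0]) stool();
translate([1021, 175, 0]) stool();
translate([306, 142, 710]) open_box();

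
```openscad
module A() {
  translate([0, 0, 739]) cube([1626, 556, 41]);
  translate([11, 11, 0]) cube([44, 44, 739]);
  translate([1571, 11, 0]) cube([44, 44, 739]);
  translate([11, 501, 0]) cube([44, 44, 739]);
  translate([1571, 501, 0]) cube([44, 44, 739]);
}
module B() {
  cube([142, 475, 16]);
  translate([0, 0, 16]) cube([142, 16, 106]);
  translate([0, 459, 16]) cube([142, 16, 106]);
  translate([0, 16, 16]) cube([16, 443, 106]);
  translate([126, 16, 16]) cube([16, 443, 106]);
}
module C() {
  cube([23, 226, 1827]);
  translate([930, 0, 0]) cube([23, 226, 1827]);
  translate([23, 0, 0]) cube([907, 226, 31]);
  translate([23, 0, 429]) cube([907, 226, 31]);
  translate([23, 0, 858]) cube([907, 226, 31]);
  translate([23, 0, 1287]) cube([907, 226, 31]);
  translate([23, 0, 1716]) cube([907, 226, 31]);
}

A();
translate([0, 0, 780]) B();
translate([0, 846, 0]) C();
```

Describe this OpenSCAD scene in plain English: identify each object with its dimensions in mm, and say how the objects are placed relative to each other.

A is a table with a 1626×556 mm rectangular top, 41 mm thick, top surface at z = 780 mm, supported by four 44×44 mm square legs, each inset 11 mm from the nearest pair of top edges, running from the floor.

B is an open-topped rectangular box: outside dimensions 142×475×122 mm, with a uniform wall and base thickness of 16 mm. The base is a full 142×475 slab on the floor; four walls sit on top of the base. The front and back walls (the −y and +y sides) span the full width; the two side walls fit between them.

C is an open bookshelf. Two side panels, each 23 mm thick, 226 mm deep and 1827 mm tall, stand 953 mm apart (outside-to-outside). Between them sit 5 shelves, each 31 mm thick and 226 mm deep, spanning the full gap between the sides. The bottom shelf rests on the floor (its underside at z = 0) and the clear gap between one shelf's top and the next shelf's underside is 398 mm.

The open box is on top of the table. The bookshelf is on the floor beside the table on its +y side.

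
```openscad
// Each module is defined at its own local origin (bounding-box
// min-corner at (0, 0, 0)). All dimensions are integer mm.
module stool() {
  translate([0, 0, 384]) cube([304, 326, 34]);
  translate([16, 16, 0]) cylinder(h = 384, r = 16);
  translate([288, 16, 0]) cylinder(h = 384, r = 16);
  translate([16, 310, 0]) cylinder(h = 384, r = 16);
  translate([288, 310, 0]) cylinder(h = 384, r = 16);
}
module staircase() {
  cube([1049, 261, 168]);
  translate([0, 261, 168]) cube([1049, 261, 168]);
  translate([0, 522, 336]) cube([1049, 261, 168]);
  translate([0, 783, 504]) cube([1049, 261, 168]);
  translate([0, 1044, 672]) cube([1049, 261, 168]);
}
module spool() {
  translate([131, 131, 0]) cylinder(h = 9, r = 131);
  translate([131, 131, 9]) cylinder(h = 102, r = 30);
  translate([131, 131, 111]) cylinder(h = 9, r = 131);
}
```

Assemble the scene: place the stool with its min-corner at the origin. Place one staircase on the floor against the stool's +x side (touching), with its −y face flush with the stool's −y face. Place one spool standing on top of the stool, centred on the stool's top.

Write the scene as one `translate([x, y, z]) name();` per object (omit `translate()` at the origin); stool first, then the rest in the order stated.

stool();
translate([304, 0, 0]) staircase();
translate([21, 32, 418]) spool();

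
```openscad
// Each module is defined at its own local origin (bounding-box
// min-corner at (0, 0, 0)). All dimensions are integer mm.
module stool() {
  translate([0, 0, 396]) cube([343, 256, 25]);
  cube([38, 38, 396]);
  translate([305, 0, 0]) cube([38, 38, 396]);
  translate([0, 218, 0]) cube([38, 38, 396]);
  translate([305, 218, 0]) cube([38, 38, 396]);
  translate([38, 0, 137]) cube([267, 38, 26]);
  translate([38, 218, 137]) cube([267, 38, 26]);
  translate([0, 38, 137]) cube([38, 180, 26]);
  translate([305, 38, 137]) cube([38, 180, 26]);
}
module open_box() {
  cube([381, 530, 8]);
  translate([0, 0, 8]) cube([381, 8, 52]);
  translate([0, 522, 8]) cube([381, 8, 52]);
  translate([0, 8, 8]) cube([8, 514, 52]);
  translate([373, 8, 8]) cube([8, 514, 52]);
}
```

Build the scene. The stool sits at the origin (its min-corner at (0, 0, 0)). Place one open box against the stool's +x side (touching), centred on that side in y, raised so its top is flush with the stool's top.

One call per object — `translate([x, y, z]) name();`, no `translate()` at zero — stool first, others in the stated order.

stool();
translate([343, -137, 361]) open_box();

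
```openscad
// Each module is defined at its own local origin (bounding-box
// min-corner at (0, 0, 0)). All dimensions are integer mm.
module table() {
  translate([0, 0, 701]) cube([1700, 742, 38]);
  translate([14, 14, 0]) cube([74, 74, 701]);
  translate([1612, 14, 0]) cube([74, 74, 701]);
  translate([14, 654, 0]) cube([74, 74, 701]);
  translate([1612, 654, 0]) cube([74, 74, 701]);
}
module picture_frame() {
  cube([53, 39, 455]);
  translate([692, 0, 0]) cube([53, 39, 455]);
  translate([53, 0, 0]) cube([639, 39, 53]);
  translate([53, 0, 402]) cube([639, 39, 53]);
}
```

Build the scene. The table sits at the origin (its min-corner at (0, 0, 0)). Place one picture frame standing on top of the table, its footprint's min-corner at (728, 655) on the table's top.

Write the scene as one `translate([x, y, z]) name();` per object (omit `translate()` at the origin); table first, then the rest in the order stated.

table();
translate([728, 655, 739]) picture_frame();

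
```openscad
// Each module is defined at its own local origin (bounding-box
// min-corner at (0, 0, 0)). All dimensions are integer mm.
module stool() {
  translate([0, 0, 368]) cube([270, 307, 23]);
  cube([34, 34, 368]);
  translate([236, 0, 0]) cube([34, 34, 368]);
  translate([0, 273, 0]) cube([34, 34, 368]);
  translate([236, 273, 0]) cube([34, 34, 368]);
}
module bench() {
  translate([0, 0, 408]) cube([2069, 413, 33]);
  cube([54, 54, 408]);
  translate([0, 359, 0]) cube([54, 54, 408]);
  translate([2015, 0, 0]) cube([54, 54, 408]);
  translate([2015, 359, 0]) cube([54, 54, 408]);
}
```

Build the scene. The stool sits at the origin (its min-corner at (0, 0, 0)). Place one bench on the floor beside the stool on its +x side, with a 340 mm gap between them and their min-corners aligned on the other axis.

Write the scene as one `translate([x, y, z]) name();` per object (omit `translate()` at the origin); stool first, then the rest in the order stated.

stool();
translate([610, 0, 0]) bench();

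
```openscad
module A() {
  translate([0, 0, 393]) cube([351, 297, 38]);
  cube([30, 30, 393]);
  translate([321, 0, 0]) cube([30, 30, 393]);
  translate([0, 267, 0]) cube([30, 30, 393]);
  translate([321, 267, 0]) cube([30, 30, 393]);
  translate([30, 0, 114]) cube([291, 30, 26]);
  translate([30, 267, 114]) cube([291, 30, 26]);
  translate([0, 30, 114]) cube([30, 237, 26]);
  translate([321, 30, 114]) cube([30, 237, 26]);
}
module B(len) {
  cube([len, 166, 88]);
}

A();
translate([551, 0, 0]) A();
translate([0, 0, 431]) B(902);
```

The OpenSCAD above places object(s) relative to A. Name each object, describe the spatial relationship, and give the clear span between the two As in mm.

A is a stool. B is a beam. A beam spans the tops of two stools. The clear span between the two stools is 200 mm.

Second stool starts at x = 551; first ends at x = 351; clear span = 551 − 351 = 200 mm.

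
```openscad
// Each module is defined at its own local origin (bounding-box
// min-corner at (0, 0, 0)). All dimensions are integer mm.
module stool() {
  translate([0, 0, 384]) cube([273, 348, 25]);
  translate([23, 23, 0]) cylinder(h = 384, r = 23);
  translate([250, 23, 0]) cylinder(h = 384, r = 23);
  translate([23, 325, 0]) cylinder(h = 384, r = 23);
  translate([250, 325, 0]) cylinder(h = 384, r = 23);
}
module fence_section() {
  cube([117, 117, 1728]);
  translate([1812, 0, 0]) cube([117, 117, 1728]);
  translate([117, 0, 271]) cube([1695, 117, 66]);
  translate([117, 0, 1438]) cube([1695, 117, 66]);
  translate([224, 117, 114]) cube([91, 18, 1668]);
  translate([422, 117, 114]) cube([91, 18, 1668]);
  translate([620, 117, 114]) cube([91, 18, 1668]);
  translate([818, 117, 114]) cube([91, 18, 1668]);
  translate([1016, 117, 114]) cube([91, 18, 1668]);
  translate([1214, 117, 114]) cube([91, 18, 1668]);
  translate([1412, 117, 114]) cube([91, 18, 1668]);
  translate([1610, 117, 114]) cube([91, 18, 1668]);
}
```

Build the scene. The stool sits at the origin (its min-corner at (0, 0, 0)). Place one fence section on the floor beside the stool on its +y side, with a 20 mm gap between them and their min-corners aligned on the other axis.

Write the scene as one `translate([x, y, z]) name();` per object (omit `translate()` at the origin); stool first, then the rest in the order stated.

stool();
translate([0, 368, 0]) fence_section();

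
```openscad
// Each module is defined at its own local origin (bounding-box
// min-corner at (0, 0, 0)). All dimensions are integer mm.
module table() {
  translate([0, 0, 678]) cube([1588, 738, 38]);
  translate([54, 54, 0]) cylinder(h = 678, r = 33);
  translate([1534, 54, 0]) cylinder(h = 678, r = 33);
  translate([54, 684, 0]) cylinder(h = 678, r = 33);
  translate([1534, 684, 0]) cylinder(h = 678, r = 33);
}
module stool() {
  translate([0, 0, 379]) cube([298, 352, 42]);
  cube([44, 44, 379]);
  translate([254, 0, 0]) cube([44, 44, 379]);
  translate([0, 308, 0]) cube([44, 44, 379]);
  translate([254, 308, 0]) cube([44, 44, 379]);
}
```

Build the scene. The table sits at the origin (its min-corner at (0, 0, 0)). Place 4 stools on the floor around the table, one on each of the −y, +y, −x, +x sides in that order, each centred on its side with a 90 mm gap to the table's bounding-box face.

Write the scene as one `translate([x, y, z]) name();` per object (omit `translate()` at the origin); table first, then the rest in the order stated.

table();
translate([645, -442, 0]) stool();
translate([645, 828, 0]) stool();
translate([-388, 193, 0]) stool();
translate([1678, 193, 0]) stool();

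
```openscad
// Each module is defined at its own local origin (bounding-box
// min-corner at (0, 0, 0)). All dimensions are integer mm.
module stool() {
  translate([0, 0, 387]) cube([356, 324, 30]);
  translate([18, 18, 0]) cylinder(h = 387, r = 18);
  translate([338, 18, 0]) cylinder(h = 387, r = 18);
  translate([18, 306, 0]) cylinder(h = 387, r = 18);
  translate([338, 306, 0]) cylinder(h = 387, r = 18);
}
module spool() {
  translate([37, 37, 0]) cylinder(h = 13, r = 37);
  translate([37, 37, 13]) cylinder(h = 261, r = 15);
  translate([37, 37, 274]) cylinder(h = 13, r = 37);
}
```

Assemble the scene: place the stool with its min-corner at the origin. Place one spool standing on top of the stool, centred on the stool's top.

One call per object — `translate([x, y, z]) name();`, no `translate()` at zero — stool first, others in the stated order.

stool();
translate([141, 125, 417]) spool();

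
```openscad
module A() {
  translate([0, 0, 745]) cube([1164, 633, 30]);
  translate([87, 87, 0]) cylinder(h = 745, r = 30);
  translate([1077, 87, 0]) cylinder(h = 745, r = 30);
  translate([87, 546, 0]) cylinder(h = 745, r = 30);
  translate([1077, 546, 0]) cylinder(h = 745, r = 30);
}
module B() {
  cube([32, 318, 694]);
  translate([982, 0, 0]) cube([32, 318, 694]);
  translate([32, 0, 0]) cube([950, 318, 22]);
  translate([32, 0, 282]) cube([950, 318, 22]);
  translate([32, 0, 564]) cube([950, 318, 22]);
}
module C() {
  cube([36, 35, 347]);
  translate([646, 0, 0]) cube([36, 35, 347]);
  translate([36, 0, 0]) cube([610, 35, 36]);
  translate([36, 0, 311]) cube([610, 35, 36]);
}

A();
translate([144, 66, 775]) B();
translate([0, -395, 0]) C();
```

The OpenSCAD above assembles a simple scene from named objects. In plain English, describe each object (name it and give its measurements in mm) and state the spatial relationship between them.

A is a table: top 1164 mm (x) × 633 mm (y), 30 mm thick, upper face at z = 775 mm, on four round legs of 60 mm diameter, each leg's bounding box inset 57 mm from the nearest pair of top edges, running from z = 0 to the bottom of the top.

B is an open bookshelf. Two side panels, each 32 mm thick, 318 mm deep and 694 mm tall, stand 1014 mm apart (outside-to-outside). Between them sit 3 shelves, each 22 mm thick and 318 mm deep, spanning the full gap between the sides. The bottom shelf rests on the floor (its underside at z = 0) and the clear gap between one shelf's top and the next shelf's underside is 260 mm.

C is a rectangular picture frame lying in the x–z plane (depth along y). The opening is 610 mm wide (x) by 275 mm tall (z), surrounded by a border 36 mm wide on all four sides. The frame is 35 mm deep and is made of two full-height vertical stiles with two horizontal rails fitted between them.

The bookshelf is on top of the table. The picture frame is on the floor beside the table on its −y side.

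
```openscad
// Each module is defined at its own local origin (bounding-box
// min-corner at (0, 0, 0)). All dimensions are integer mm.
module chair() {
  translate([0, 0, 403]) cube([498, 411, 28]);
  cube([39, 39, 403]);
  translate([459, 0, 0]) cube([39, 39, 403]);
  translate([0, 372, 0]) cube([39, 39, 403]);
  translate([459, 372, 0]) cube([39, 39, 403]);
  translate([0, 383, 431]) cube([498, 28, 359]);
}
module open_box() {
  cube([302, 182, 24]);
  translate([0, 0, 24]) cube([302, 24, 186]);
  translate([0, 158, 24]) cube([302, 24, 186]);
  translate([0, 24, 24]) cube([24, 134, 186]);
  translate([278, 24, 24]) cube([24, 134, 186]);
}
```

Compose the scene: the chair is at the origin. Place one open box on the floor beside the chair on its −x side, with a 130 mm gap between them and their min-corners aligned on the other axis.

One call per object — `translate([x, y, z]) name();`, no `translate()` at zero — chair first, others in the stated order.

chair();
translate([-432, 0, 0]) open_box();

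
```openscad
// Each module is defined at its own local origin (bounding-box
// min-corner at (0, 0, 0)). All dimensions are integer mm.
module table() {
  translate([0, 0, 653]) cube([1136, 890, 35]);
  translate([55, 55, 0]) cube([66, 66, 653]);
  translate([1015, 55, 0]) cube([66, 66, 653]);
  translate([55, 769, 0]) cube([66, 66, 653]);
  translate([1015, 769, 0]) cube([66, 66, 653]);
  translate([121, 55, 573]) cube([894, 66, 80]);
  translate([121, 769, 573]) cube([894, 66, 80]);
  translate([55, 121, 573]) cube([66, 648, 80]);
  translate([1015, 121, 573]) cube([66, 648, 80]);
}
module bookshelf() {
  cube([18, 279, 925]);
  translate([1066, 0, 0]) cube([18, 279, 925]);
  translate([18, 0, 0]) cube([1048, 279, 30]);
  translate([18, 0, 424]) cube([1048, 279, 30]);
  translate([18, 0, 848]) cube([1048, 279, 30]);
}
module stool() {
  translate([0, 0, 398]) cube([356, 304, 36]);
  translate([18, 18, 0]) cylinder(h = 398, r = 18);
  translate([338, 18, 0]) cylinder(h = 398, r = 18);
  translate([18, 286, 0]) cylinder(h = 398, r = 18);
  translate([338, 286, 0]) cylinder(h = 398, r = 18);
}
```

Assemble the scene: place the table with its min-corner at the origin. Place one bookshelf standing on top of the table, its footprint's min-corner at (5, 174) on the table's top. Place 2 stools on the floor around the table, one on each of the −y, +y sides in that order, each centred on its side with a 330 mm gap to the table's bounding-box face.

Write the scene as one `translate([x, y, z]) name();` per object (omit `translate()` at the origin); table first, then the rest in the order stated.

table();
translate([5, 174, 688]) bookshelf();
translate([390, -634, 0]) stool();
translate([390, 1220, 0]) stool();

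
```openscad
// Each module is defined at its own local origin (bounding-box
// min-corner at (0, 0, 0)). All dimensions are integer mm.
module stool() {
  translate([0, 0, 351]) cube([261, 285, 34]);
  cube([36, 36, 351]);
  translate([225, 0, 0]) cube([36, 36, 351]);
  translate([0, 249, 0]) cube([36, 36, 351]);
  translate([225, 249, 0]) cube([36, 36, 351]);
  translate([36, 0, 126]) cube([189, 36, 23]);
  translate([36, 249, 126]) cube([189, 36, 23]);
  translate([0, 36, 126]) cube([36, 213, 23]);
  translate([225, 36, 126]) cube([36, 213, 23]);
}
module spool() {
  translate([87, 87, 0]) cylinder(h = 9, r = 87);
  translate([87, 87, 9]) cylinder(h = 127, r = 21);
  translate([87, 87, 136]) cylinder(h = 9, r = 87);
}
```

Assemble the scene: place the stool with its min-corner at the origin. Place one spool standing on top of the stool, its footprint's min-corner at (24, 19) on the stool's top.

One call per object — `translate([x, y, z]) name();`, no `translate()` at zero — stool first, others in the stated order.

stool();
translate([24, 19, 385]) spool();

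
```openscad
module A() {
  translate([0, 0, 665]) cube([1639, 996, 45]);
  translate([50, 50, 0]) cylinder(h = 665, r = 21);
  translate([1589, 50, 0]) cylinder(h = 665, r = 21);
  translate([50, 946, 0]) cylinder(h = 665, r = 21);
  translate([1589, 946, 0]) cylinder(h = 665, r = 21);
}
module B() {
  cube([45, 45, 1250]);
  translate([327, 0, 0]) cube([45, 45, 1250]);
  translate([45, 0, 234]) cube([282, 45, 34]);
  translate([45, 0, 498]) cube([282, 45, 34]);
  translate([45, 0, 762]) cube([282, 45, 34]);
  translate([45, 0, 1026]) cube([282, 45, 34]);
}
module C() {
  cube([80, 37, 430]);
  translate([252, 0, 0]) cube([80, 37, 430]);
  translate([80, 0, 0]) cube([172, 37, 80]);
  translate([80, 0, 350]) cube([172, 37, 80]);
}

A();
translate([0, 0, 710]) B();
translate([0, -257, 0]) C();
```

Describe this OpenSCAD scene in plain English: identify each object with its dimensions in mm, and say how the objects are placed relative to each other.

A is a rectangular dining table. The top is 1639×996×45 mm with its upper surface at z = 710 mm. It stands on four round legs of 42 mm diameter, each leg's bounding box inset 29 mm from the nearest pair of top edges, running from the floor to the underside of the top.

B is a wooden ladder with two side rails of 45×45 mm section and 1250 mm height, set 372 mm apart overall. Between them run 4 rectangular rungs (45 mm deep, 34 mm thick), front faces flush with the rails' −y face. The bottom of the first rung is 234 mm above the floor and each subsequent rung is 264 mm higher than the one below.

C is a picture frame with a 172×270 mm rectangular opening (x by z) and a uniform 80 mm border on every side. Frame depth is 37 mm along y. It is built from two vertical stiles running the full outside height and two horizontal rails spanning the gap between the stiles.

The ladder is on top of the table. The picture frame is on the floor beside the table on its −y side.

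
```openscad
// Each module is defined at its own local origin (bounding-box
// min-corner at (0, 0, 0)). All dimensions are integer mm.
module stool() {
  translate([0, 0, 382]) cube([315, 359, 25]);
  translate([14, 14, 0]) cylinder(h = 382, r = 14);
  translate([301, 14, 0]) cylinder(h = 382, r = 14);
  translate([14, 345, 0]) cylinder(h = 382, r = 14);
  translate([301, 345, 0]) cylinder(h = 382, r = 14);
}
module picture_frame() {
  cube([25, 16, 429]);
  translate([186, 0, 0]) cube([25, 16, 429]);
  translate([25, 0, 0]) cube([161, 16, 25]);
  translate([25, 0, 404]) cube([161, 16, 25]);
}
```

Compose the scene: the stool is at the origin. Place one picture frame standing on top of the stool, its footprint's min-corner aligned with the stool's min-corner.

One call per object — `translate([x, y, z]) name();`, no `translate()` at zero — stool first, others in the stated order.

stool();
translate([0, 0, 407]) picture_frame();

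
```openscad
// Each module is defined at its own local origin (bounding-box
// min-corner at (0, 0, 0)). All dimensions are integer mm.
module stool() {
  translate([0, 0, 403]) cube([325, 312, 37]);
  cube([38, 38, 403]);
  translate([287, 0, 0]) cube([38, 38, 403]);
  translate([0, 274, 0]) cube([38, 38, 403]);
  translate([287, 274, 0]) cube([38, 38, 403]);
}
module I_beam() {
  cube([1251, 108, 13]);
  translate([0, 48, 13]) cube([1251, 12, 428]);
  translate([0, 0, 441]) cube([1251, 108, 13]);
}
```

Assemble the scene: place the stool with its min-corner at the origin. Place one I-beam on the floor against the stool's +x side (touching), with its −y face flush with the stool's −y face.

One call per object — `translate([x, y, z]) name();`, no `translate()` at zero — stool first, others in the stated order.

stool();
translate([325, 0, 0]) I_beam();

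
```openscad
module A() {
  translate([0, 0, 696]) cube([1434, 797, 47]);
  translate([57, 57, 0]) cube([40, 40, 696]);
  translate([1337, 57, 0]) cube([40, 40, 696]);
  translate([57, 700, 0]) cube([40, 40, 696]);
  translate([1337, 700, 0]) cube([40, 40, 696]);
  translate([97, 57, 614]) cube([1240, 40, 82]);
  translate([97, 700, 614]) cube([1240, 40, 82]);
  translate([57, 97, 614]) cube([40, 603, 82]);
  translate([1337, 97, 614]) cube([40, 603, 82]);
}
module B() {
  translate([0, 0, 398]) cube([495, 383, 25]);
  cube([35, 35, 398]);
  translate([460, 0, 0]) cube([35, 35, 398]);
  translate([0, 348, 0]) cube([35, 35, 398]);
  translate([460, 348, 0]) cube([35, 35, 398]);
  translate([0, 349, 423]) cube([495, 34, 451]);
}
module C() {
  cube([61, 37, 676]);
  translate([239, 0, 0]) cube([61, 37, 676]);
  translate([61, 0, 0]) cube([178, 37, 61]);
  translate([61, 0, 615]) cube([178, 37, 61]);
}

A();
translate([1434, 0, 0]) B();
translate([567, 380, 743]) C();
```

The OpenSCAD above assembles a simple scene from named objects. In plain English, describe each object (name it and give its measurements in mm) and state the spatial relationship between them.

A is a table with a 1434×797 mm rectangular top, 47 mm thick, top surface at z = 743 mm, supported by four 40×40 mm square legs, each inset 57 mm from the nearest pair of top edges, running from the floor. Four apron rails, 40 mm thick and 82 mm tall, run between adjacent legs with their top edges flush with the underside of the top and their outer faces flush with the legs' outer faces.

B is a chair. The seat is a 495×383×25 mm slab with its top at z = 423 mm, on four 35×35 mm corner legs (flush with the seat edges, standing on z = 0). A flat backrest 34 mm thick, 451 mm tall, spans the full seat width and rises from the seat top along its +y edge, rear face flush with the rear of the seat.

C is a picture frame with a 178×554 mm rectangular opening (x by z) and a uniform 61 mm border on every side. Frame depth is 37 mm along y. It is built from two vertical stiles running the full outside height and two horizontal rails spanning the gap between the stiles.

The chair is against the table's +x side, with their −y faces flush. The picture frame is on top of the table, centred.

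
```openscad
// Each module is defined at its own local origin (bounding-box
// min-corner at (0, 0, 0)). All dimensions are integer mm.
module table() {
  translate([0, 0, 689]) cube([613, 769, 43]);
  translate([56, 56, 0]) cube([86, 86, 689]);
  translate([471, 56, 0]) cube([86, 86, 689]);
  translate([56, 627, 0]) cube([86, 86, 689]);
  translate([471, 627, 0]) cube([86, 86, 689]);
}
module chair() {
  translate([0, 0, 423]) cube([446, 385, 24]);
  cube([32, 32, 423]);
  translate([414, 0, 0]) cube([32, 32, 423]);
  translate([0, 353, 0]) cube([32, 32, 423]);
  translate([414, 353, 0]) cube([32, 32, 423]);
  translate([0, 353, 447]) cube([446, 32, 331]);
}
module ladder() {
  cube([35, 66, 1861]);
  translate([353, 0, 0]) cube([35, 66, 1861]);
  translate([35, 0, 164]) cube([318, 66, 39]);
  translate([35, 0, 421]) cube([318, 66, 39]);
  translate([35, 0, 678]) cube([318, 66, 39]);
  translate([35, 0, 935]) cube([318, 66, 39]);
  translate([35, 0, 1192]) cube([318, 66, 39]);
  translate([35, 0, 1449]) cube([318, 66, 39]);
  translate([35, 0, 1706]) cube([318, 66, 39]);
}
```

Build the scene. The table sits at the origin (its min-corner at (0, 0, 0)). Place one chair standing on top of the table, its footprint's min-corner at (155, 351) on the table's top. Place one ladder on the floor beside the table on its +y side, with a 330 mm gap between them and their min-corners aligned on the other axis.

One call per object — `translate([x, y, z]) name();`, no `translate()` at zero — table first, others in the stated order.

table();
translate([155, 351, 732]) chair();
translate([0, 1099, 0]) ladder();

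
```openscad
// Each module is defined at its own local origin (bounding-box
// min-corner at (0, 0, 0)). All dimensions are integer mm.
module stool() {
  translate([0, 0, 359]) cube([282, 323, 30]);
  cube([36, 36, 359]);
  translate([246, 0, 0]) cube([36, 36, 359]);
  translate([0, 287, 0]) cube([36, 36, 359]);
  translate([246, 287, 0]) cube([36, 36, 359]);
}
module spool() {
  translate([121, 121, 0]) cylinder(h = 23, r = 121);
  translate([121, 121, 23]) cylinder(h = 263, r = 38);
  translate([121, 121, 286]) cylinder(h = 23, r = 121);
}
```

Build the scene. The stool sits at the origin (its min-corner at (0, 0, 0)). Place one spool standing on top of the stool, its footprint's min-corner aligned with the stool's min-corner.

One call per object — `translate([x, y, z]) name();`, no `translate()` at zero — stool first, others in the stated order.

stool();
translate([0, 0, 389]) spool();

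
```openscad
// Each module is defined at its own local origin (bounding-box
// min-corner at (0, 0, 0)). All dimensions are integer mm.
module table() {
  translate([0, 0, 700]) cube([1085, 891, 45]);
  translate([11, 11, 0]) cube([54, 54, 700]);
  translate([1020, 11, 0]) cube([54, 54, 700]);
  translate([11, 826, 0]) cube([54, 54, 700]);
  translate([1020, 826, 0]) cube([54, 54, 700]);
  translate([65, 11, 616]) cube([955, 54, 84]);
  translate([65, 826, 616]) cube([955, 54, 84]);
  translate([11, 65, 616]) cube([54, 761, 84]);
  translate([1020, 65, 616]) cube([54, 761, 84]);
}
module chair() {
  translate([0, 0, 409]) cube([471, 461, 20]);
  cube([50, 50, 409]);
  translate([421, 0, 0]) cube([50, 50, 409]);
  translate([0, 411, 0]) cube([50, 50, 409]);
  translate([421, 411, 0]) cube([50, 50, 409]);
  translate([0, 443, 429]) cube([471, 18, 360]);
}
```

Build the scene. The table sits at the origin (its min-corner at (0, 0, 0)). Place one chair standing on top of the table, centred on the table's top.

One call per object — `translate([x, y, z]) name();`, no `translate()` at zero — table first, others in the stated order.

table();
translate([307, 215, 745]) chair();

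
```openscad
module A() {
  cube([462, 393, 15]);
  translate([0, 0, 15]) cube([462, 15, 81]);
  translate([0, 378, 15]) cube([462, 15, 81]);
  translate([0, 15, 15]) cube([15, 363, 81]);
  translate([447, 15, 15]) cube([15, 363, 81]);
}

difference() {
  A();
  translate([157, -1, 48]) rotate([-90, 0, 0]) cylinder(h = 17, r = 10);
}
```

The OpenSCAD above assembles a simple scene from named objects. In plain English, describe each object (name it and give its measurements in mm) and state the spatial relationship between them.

A is an open storage box with external size 462×393×96 mm and wall thickness 15 mm (the base is also 15 mm thick). The base covers the whole footprint; the four walls stand on the base, with the y-facing walls full-width and the x-facing walls fitting between their inner faces.

The open box has a circular hole of radius 10 mm through its front wall, centred at (x = 157, z = 48).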